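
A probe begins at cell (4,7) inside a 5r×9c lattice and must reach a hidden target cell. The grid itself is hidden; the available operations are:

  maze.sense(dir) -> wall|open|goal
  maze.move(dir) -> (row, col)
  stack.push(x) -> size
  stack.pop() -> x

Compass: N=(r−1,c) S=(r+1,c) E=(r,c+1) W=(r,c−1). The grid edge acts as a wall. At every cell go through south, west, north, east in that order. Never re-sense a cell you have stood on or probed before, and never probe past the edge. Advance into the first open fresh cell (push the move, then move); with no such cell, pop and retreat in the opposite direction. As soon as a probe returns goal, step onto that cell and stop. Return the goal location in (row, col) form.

$ maze.sense dir=west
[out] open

$ stack.push x=west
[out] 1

$ maze.move dir=west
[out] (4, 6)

$ maze.sense dir=west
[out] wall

$ maze.sense dir=north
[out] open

$ stack.push x=north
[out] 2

$ maze.move dir=north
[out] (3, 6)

$ maze.sense dir=west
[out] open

$ stack.push x=west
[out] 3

$ maze.move dir=west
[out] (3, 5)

$ maze.sense dir=west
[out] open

$ stack.push x=west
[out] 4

$ maze.move dir=west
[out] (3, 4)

$ maze.sense dir=south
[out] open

$ stack.push x=south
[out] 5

$ maze.move dir=south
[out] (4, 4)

$ maze.sense dir=west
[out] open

$ stack.push x=west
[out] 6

$ maze.move dir=west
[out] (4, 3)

$ maze.sense dir=west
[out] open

$ stack.push x=west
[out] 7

$ maze.move dir=west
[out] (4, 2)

$ maze.sense dir=west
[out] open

$ stack.push x=west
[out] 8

$ maze.move dir=west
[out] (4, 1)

$ maze.sense dir=west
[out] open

$ stack.push x=west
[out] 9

$ maze.move dir=west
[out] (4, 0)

$ maze.sense dir=north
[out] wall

$ stack.pop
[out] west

$ maze.move dir=east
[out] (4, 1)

$ maze.sense dir=north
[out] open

$ stack.push x=north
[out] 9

$ maze.move dir=north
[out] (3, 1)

$ maze.sense dir=north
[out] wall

$ maze.sense dir=east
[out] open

$ stack.push x=east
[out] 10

$ maze.move dir=east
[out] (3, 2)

$ maze.sense dir=north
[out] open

$ stack.push x=north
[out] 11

$ maze.move dir=north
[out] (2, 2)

$ maze.sense dir=north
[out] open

$ stack.push x=north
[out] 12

$ maze.move dir=north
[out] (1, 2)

$ maze.sense dir=west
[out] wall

$ maze.sense dir=north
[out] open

$ stack.push x=north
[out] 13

$ maze.move dir=north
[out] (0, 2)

$ maze.sense dir=west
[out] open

$ stack.push x=west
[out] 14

$ maze.move dir=west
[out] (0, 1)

$ maze.sense dir=west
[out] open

$ stack.push x=west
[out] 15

$ maze.move dir=west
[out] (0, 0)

$ maze.sense dir=south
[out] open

$ stack.push x=south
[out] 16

$ maze.move dir=south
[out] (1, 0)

$ maze.sense dir=south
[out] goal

$ maze.move dir=south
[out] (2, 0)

Answer: (2, 0)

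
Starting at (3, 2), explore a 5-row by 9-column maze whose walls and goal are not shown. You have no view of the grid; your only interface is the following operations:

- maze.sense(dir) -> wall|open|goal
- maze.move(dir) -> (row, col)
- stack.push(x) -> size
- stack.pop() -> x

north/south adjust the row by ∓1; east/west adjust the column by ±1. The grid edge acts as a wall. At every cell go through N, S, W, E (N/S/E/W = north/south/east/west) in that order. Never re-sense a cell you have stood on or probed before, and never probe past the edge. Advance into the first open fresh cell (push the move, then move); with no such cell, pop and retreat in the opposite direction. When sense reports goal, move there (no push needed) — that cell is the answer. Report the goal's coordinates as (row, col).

CALL maze.sense[dir→north]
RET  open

CALL stack.push[x→north]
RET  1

CALL maze.move[dir→north]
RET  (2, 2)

CALL maze.sense[dir→north]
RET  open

CALL stack.push[x→north]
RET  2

CALL maze.move[dir→north]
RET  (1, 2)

CALL maze.sense[dir→north]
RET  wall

CALL maze.sense[dir→west]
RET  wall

CALL maze.sense[dir→east]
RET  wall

CALL stack.pop[]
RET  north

CALL maze.move[dir→south]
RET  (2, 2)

CALL maze.sense[dir→west]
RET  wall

CALL maze.sense[dir→east]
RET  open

CALL stack.push[x→east]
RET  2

CALL maze.move[dir→east]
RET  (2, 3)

CALL maze.sense[dir→south]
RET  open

CALL stack.push[x→south]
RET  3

CALL maze.move[dir→south]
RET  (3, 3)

CALL maze.sense[dir→south]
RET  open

CALL stack.push[x→south]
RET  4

CALL maze.move[dir→south]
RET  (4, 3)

CALL maze.sense[dir→west]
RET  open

CALL stack.push[x→west]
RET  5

CALL maze.move[dir→west]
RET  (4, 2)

CALL maze.sense[dir→west]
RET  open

CALL stack.push[x→west]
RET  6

CALL maze.move[dir→west]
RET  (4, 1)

CALL maze.sense[dir→north]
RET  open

CALL stack.push[x→north]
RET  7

CALL maze.move[dir→north]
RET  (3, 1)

CALL maze.sense[dir→west]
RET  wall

CALL stack.pop[]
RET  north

CALL maze.move[dir→south]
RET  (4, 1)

CALL maze.sense[dir→west]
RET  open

CALL stack.push[x→west]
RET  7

CALL maze.move[dir→west]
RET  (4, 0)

CALL stack.pop[]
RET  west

CALL maze.move[dir→east]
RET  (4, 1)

CALL stack.pop[]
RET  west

CALL maze.move[dir→east]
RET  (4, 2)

CALL stack.pop[]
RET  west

CALL maze.move[dir→east]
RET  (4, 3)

CALL maze.sense[dir→east]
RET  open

CALL stack.push[x→east]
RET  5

CALL maze.move[dir→east]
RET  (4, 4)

CALL maze.sense[dir→north]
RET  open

CALL stack.push[x→north]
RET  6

CALL maze.move[dir→north]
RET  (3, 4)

CALL maze.sense[dir→north]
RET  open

CALL stack.push[x→north]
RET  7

CALL maze.move[dir→north]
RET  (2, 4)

CALL maze.sense[dir→north]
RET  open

CALL stack.push[x→north]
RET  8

CALL maze.move[dir→north]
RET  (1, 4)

CALL maze.sense[dir→north]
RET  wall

CALL maze.sense[dir→east]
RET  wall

CALL stack.pop[]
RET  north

CALL maze.move[dir→south]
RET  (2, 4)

CALL maze.sense[dir→east]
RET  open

CALL stack.push[x→east]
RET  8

CALL maze.move[dir→east]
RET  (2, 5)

CALL maze.sense[dir→south]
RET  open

CALL stack.push[x→south]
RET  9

CALL maze.move[dir→south]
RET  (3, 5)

CALL maze.sense[dir→south]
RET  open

CALL stack.push[x→south]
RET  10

CALL maze.move[dir→south]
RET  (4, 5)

CALL maze.sense[dir→east]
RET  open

CALL stack.push[x→east]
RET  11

CALL maze.move[dir→east]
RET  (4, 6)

CALL maze.sense[dir→north]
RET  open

CALL stack.push[x→north]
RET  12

CALL maze.move[dir→north]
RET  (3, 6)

CALL maze.sense[dir→north]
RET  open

CALL stack.push[x→north]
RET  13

CALL maze.move[dir→north]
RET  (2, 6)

CALL maze.sense[dir→north]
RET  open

CALL stack.push[x→north]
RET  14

CALL maze.move[dir→north]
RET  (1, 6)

CALL maze.sense[dir→north]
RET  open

CALL stack.push[x→north]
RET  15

CALL maze.move[dir→north]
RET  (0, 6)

CALL maze.sense[dir→west]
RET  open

CALL stack.push[x→west]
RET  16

CALL maze.move[dir→west]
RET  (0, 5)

CALL stack.pop[]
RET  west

CALL maze.move[dir→east]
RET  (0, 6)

CALL maze.sense[dir→east]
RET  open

CALL stack.push[x→east]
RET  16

CALL maze.move[dir→east]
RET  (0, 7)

CALL maze.sense[dir→south]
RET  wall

CALL maze.sense[dir→east]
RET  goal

CALL maze.move[dir→east]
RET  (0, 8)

Answer: (0, 8)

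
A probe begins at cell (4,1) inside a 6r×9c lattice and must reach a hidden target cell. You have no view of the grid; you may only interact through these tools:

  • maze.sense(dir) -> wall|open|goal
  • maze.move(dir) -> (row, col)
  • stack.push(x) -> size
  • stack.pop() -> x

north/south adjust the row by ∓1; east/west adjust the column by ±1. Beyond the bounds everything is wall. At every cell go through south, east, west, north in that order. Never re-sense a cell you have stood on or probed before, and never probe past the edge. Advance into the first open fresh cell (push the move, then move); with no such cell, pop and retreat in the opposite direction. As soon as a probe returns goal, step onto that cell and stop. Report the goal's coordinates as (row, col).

·→ sense(dir→south)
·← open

·→ push(x→south)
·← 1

·→ move(dir→south)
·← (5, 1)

·→ sense(dir→east)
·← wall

·→ sense(dir→west)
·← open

·→ push(x→west)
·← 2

·→ move(dir→west)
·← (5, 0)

·→ sense(dir→north)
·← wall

·→ pop()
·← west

·→ move(dir→east)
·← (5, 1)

·→ pop()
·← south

·→ move(dir→north)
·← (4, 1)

·→ sense(dir→east)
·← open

·→ push(x→east)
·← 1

·→ move(dir→east)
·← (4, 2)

·→ sense(dir→east)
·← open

·→ push(x→east)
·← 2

·→ move(dir→east)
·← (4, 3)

·→ sense(dir→south)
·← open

·→ push(x→south)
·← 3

·→ move(dir→south)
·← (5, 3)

·→ sense(dir→east)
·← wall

·→ pop()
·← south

·→ move(dir→north)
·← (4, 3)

·→ sense(dir→east)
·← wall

·→ sense(dir→north)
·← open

·→ push(x→north)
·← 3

·→ move(dir→north)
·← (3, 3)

·→ sense(dir→east)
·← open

·→ push(x→east)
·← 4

·→ move(dir→east)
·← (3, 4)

·→ sense(dir→east)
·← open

·→ push(x→east)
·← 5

·→ move(dir→east)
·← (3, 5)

·→ sense(dir→south)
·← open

·→ push(x→south)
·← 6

·→ move(dir→south)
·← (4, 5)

·→ sense(dir→south)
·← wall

·→ sense(dir→east)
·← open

·→ push(x→east)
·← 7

·→ move(dir→east)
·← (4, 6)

·→ sense(dir→south)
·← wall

·→ sense(dir→east)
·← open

·→ push(x→east)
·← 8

·→ move(dir→east)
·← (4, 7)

·→ sense(dir→south)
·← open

·→ push(x→south)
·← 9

·→ move(dir→south)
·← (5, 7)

·→ sense(dir→east)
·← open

·→ push(x→east)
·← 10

·→ move(dir→east)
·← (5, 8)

·→ sense(dir→north)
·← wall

·→ pop()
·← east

·→ move(dir→west)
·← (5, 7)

·→ pop()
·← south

·→ move(dir→north)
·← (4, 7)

·→ sense(dir→north)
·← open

·→ push(x→north)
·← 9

·→ move(dir→north)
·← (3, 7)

·→ sense(dir→east)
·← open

·→ push(x→east)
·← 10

·→ move(dir→east)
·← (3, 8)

·→ sense(dir→north)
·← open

·→ push(x→north)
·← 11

·→ move(dir→north)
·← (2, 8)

·→ sense(dir→west)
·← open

·→ push(x→west)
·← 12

·→ move(dir→west)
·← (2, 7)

·→ sense(dir→west)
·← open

·→ push(x→west)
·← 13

·→ move(dir→west)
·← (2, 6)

·→ sense(dir→south)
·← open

·→ push(x→south)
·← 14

·→ move(dir→south)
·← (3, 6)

·→ pop()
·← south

·→ move(dir→north)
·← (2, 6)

·→ sense(dir→west)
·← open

·→ push(x→west)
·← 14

·→ move(dir→west)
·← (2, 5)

·→ sense(dir→west)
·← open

·→ push(x→west)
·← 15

·→ move(dir→west)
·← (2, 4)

·→ sense(dir→west)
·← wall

·→ sense(dir→north)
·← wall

·→ pop()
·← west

·→ move(dir→east)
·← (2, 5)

·→ sense(dir→north)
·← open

·→ push(x→north)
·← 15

·→ move(dir→north)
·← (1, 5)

·→ sense(dir→east)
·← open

·→ push(x→east)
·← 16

·→ move(dir→east)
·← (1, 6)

·→ sense(dir→east)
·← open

·→ push(x→east)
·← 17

·→ move(dir→east)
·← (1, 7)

·→ sense(dir→east)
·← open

·→ push(x→east)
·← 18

·→ move(dir→east)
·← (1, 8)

·→ sense(dir→north)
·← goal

·→ move(dir→north)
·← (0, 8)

Answer: (0, 8)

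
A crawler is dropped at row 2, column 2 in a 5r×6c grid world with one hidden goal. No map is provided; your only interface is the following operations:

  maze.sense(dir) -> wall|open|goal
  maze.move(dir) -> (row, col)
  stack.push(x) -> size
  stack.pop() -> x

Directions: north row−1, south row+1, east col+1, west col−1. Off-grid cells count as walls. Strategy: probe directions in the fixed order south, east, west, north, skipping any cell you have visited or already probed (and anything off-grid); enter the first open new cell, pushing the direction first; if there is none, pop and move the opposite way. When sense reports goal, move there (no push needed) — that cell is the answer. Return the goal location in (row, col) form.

% 1. sense(dir=south) : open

% 2. push(x=south) : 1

% 3. move(dir=south) : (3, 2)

% 4. sense(dir=south) : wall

% 5. sense(dir=east) : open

% 6. push(x=east) : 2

% 7. move(dir=east) : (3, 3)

% 8. sense(dir=south) : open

% 9. push(x=south) : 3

% 10. move(dir=south) : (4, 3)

% 11. sense(dir=east) : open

% 12. push(x=east) : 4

% 13. move(dir=east) : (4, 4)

% 14. sense(dir=east) : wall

% 15. sense(dir=north) : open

% 16. push(x=north) : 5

% 17. move(dir=north) : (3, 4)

% 18. sense(dir=east) : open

% 19. push(x=east) : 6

% 20. move(dir=east) : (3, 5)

% 21. sense(dir=north) : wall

% 22. pop() : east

% 23. move(dir=west) : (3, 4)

% 24. sense(dir=north) : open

% 25. push(x=north) : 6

% 26. move(dir=north) : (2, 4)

% 27. sense(dir=west) : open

% 28. push(x=west) : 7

% 29. move(dir=west) : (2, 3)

% 30. sense(dir=north) : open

% 31. push(x=north) : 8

% 32. move(dir=north) : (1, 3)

% 33. sense(dir=east) : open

% 34. push(x=east) : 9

% 35. move(dir=east) : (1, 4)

% 36. sense(dir=east) : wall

% 37. sense(dir=north) : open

% 38. push(x=north) : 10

% 39. move(dir=north) : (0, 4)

% 40. sense(dir=east) : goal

% 41. move(dir=east) : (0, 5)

Answer: (0, 5)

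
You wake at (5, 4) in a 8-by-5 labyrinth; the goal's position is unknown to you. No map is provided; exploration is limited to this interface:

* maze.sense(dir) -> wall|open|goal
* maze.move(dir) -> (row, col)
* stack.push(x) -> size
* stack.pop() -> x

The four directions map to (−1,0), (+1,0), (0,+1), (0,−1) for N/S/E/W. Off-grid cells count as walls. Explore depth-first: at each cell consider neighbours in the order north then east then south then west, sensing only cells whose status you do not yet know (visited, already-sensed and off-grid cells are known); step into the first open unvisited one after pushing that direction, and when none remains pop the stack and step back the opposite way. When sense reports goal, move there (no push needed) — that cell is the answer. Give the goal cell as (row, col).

·→ maze.sense(dir=north)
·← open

·→ stack.push(x=north)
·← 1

·→ maze.move(dir=north)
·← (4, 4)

·→ maze.sense(dir=north)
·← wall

·→ maze.sense(dir=west)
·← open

·→ stack.push(x=west)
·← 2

·→ maze.move(dir=west)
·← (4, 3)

·→ maze.sense(dir=north)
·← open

·→ stack.push(x=north)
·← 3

·→ maze.move(dir=north)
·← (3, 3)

·→ maze.sense(dir=north)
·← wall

·→ maze.sense(dir=west)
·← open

·→ stack.push(x=west)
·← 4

·→ maze.move(dir=west)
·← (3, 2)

·→ maze.sense(dir=north)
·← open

·→ stack.push(x=north)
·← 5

·→ maze.move(dir=north)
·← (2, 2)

·→ maze.sense(dir=north)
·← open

·→ stack.push(x=north)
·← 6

·→ maze.move(dir=north)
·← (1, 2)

·→ maze.sense(dir=north)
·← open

·→ stack.push(x=north)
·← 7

·→ maze.move(dir=north)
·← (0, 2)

·→ maze.sense(dir=east)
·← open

·→ stack.push(x=east)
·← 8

·→ maze.move(dir=east)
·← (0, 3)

·→ maze.sense(dir=east)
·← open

·→ stack.push(x=east)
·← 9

·→ maze.move(dir=east)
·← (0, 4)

·→ maze.sense(dir=south)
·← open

·→ stack.push(x=south)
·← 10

·→ maze.move(dir=south)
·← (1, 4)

·→ maze.sense(dir=south)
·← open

·→ stack.push(x=south)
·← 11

·→ maze.move(dir=south)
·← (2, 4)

·→ stack.pop()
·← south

·→ maze.move(dir=north)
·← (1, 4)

·→ maze.sense(dir=west)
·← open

·→ stack.push(x=west)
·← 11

·→ maze.move(dir=west)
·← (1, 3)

·→ stack.pop()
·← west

·→ maze.move(dir=east)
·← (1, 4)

·→ stack.pop()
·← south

·→ maze.move(dir=north)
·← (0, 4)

·→ stack.pop()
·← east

·→ maze.move(dir=west)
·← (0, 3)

·→ stack.pop()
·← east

·→ maze.move(dir=west)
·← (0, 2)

·→ maze.sense(dir=west)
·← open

·→ stack.push(x=west)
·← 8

·→ maze.move(dir=west)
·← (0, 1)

·→ maze.sense(dir=south)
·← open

·→ stack.push(x=south)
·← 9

·→ maze.move(dir=south)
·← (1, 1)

·→ maze.sense(dir=south)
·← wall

·→ maze.sense(dir=west)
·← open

·→ stack.push(x=west)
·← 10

·→ maze.move(dir=west)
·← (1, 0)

·→ maze.sense(dir=north)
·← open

·→ stack.push(x=north)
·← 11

·→ maze.move(dir=north)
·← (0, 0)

·→ stack.pop()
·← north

·→ maze.move(dir=south)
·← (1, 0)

·→ maze.sense(dir=south)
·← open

·→ stack.push(x=south)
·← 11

·→ maze.move(dir=south)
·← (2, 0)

·→ maze.sense(dir=south)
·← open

·→ stack.push(x=south)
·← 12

·→ maze.move(dir=south)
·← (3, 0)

·→ maze.sense(dir=east)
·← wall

·→ maze.sense(dir=south)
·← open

·→ stack.push(x=south)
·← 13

·→ maze.move(dir=south)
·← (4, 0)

·→ maze.sense(dir=east)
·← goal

·→ maze.move(dir=east)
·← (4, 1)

Answer: (4, 1)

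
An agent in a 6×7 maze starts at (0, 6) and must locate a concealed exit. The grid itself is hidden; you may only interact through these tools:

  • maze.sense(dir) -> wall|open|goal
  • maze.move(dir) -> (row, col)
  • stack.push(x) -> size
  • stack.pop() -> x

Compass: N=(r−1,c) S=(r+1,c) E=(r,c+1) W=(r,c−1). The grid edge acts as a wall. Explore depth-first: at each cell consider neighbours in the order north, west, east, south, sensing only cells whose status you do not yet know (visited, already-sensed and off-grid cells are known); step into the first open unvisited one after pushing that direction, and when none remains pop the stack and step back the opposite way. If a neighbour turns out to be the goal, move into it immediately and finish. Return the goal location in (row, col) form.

$ maze.sense dir='west'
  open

$ stack.push x='west'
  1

$ maze.move dir='west'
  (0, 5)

$ maze.sense dir='west'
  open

$ stack.push x='west'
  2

$ maze.move dir='west'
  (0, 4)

$ maze.sense dir='west'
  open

$ stack.push x='west'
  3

$ maze.move dir='west'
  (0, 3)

$ maze.sense dir='west'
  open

$ stack.push x='west'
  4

$ maze.move dir='west'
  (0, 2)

$ maze.sense dir='west'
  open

$ stack.push x='west'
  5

$ maze.move dir='west'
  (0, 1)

$ maze.sense dir='west'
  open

$ stack.push x='west'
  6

$ maze.move dir='west'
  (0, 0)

$ maze.sense dir='south'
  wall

$ stack.pop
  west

$ maze.move dir='east'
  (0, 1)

$ maze.sense dir='south'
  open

$ stack.push x='south'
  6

$ maze.move dir='south'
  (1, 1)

$ maze.sense dir='east'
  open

$ stack.push x='east'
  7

$ maze.move dir='east'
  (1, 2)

$ maze.sense dir='east'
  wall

$ maze.sense dir='south'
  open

$ stack.push x='south'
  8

$ maze.move dir='south'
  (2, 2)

$ maze.sense dir='west'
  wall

$ maze.sense dir='east'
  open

$ stack.push x='east'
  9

$ maze.move dir='east'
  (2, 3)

$ maze.sense dir='east'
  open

$ stack.push x='east'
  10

$ maze.move dir='east'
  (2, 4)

$ maze.sense dir='north'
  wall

$ maze.sense dir='east'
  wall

$ maze.sense dir='south'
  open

$ stack.push x='south'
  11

$ maze.move dir='south'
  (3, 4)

$ maze.sense dir='west'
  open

$ stack.push x='west'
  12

$ maze.move dir='west'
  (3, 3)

$ maze.sense dir='west'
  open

$ stack.push x='west'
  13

$ maze.move dir='west'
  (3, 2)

$ maze.sense dir='west'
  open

$ stack.push x='west'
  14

$ maze.move dir='west'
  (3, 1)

$ maze.sense dir='west'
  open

$ stack.push x='west'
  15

$ maze.move dir='west'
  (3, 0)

$ maze.sense dir='north'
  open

$ stack.push x='north'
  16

$ maze.move dir='north'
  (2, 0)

$ stack.pop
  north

$ maze.move dir='south'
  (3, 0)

$ maze.sense dir='south'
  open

$ stack.push x='south'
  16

$ maze.move dir='south'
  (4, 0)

$ maze.sense dir='east'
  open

$ stack.push x='east'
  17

$ maze.move dir='east'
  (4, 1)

$ maze.sense dir='east'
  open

$ stack.push x='east'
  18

$ maze.move dir='east'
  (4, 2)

$ maze.sense dir='east'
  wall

$ maze.sense dir='south'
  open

$ stack.push x='south'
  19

$ maze.move dir='south'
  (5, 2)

$ maze.sense dir='west'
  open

$ stack.push x='west'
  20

$ maze.move dir='west'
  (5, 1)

$ maze.sense dir='west'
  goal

$ maze.move dir='west'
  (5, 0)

Answer: (5, 0)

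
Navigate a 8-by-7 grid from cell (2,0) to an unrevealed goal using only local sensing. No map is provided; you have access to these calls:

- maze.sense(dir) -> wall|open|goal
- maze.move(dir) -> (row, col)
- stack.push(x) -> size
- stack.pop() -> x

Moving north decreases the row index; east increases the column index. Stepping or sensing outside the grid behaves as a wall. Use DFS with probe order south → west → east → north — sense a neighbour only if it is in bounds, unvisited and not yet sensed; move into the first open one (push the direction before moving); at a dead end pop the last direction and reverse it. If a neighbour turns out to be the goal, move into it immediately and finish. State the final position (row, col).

;; 1. sense(dir='south') : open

;; 2. push(x='south') : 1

;; 3. move(dir='south') : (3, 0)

;; 4. sense(dir='south') : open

;; 5. push(x='south') : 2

;; 6. move(dir='south') : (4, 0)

;; 7. sense(dir='south') : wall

;; 8. sense(dir='east') : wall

;; 9. pop() : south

;; 10. move(dir='north') : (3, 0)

;; 11. sense(dir='east') : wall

;; 12. pop() : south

;; 13. move(dir='north') : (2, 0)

;; 14. sense(dir='east') : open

;; 15. push(x='east') : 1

;; 16. move(dir='east') : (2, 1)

;; 17. sense(dir='east') : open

;; 18. push(x='east') : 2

;; 19. move(dir='east') : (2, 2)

;; 20. sense(dir='south') : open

;; 21. push(x='south') : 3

;; 22. move(dir='south') : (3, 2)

;; 23. sense(dir='south') : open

;; 24. push(x='south') : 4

;; 25. move(dir='south') : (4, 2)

;; 26. sense(dir='south') : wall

;; 27. sense(dir='east') : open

;; 28. push(x='east') : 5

;; 29. move(dir='east') : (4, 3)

;; 30. sense(dir='south') : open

;; 31. push(x='south') : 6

;; 32. move(dir='south') : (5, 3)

;; 33. sense(dir='south') : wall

;; 34. sense(dir='east') : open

;; 35. push(x='east') : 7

;; 36. move(dir='east') : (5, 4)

;; 37. sense(dir='south') : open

;; 38. push(x='south') : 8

;; 39. move(dir='south') : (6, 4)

;; 40. sense(dir='south') : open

;; 41. push(x='south') : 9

;; 42. move(dir='south') : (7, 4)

;; 43. sense(dir='west') : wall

;; 44. sense(dir='east') : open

;; 45. push(x='east') : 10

;; 46. move(dir='east') : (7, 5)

;; 47. sense(dir='east') : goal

;; 48. move(dir='east') : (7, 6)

Answer: (7, 6)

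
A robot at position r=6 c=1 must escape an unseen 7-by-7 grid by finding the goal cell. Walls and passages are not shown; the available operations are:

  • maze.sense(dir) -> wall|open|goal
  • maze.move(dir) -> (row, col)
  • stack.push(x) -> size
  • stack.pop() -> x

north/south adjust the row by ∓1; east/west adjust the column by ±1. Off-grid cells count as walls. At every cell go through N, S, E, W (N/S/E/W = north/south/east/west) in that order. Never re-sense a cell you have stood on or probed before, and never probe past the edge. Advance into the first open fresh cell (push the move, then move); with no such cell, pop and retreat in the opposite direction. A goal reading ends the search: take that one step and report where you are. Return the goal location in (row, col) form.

Next I call maze.sense using north, → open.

Using stack.push using north, : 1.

I run maze.move using north, — result: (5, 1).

Then maze.sense using north, which returns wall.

I use maze.sense using east, and get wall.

I invoke maze.sense using west, yielding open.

Then stack.push using west, giving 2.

Next I call maze.move using west, yielding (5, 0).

Calling maze.sense using north, which returns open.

Calling stack.push using north, and see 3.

I call maze.move using north, yielding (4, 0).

Then maze.sense using north, and observe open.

I call stack.push using north, and get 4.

Calling maze.move using north, → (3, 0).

Invoking maze.sense using north, and get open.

Now I run stack.push using north, — result: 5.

I try maze.move using north, : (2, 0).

I use maze.sense using north, → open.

I use stack.push using north, : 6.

Now I run maze.move using north, → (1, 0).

I call maze.sense using north, giving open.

Now I run stack.push using north, and observe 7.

I call maze.move using north, which returns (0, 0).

I run maze.sense using east, giving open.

Now I run stack.push using east, : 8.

I invoke maze.move using east, — result: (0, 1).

Using maze.sense using south, yielding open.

Then stack.push using south, and get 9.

Using maze.move using south, and see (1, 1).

Invoking maze.sense using south, yielding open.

I run stack.push using south, which returns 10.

Calling maze.move using south, and see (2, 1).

I run maze.sense using south, which returns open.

I call stack.push using south, and observe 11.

Now I run maze.move using south, yielding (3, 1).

I run maze.sense using east, giving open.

Now I run stack.push using east, yielding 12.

Then maze.move using east, : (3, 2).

Then maze.sense using north, yielding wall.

Calling maze.sense using south, which returns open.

I try stack.push using south, yielding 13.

Calling maze.move using south, yielding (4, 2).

I invoke maze.sense using east, and observe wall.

I use stack.pop, : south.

Then maze.move using north, and see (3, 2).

I invoke maze.sense using east, and observe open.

Next I call stack.push using east, : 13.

I run maze.move using east, and see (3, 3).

I use maze.sense using north, which returns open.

I try stack.push using north, → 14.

Invoking maze.move using north, : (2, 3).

Invoking maze.sense using north, — result: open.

I invoke stack.push using north, → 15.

Then maze.move using north, which returns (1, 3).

I invoke maze.sense using north, : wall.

I use maze.sense using east, : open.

I use stack.push using east, which returns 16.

I try maze.move using east, and get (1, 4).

Now I run maze.sense using north, and observe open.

I use stack.push using north, and get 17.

Next I call maze.move using north, — result: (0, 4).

I use maze.sense using east, — result: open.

Using stack.push using east, and observe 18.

Now I run maze.move using east, and observe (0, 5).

I call maze.sense using south, giving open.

I call stack.push using south, which returns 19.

I run maze.move using south, and observe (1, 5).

Using maze.sense using south, — result: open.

I run stack.push using south, → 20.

Then maze.move using south, and get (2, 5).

Invoking maze.sense using south, yielding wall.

I try maze.sense using east, giving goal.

I run maze.move using east, yielding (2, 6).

Answer: (2, 6)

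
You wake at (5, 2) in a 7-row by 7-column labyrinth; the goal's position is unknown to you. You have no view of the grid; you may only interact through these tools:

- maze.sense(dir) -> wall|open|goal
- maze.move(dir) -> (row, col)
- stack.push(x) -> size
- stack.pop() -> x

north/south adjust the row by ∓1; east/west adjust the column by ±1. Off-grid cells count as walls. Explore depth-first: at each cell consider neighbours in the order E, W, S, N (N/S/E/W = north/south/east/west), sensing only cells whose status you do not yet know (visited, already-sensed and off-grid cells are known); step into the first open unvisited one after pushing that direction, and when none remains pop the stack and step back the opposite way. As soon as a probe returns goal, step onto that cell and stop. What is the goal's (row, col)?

Do: maze.sense[dir=east]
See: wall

Do: maze.sense[dir=west]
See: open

Do: stack.push[x=west]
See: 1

Do: maze.move[dir=west]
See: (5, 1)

Do: maze.sense[dir=west]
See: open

Do: stack.push[x=west]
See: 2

Do: maze.move[dir=west]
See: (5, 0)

Do: maze.sense[dir=south]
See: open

Do: stack.push[x=south]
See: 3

Do: maze.move[dir=south]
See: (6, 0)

Do: maze.sense[dir=east]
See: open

Do: stack.push[x=east]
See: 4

Do: maze.move[dir=east]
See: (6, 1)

Do: maze.sense[dir=east]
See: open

Do: stack.push[x=east]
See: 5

Do: maze.move[dir=east]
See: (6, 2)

Do: maze.sense[dir=east]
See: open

Do: stack.push[x=east]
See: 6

Do: maze.move[dir=east]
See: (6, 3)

Do: maze.sense[dir=east]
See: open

Do: stack.push[x=east]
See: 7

Do: maze.move[dir=east]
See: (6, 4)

Do: maze.sense[dir=east]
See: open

Do: stack.push[x=east]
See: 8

Do: maze.move[dir=east]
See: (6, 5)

Do: maze.sense[dir=east]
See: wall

Do: maze.sense[dir=north]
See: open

Do: stack.push[x=north]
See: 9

Do: maze.move[dir=north]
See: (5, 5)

Do: maze.sense[dir=east]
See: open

Do: stack.push[x=east]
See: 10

Do: maze.move[dir=east]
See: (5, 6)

Do: maze.sense[dir=north]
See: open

Do: stack.push[x=north]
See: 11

Do: maze.move[dir=north]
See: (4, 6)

Do: maze.sense[dir=west]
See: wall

Do: maze.sense[dir=north]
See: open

Do: stack.push[x=north]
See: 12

Do: maze.move[dir=north]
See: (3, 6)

Do: maze.sense[dir=west]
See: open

Do: stack.push[x=west]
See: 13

Do: maze.move[dir=west]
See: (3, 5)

Do: maze.sense[dir=west]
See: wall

Do: maze.sense[dir=north]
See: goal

Do: maze.move[dir=north]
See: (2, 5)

Answer: (2, 5)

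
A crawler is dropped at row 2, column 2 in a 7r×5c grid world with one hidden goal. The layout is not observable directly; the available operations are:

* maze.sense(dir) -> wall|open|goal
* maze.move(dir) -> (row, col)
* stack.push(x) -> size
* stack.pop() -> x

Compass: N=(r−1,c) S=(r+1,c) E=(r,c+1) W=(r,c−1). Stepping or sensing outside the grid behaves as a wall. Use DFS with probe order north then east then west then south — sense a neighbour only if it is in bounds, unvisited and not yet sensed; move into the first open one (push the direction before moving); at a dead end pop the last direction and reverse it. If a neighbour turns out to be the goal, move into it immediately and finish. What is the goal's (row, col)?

~$ maze.sense north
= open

~$ stack.push north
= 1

~$ maze.move north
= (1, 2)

~$ maze.sense north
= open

~$ stack.push north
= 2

~$ maze.move north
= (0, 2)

~$ maze.sense east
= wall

~$ maze.sense west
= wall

~$ stack.pop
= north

~$ maze.move south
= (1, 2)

~$ maze.sense east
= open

~$ stack.push east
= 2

~$ maze.move east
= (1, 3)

~$ maze.sense east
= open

~$ stack.push east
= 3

~$ maze.move east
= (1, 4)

~$ maze.sense north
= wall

~$ maze.sense south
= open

~$ stack.push south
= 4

~$ maze.move south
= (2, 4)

~$ maze.sense west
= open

~$ stack.push west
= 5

~$ maze.move west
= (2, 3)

~$ maze.sense south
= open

~$ stack.push south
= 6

~$ maze.move south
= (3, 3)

~$ maze.sense east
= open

~$ stack.push east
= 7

~$ maze.move east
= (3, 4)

~$ maze.sense south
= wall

~$ stack.pop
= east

~$ maze.move west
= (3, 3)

~$ maze.sense west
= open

~$ stack.push west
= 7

~$ maze.move west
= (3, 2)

~$ maze.sense west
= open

~$ stack.push west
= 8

~$ maze.move west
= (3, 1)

~$ maze.sense north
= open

~$ stack.push north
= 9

~$ maze.move north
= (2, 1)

~$ maze.sense north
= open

~$ stack.push north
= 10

~$ maze.move north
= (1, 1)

~$ maze.sense west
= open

~$ stack.push west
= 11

~$ maze.move west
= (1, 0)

~$ maze.sense north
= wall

~$ maze.sense south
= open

~$ stack.push south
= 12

~$ maze.move south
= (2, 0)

~$ maze.sense south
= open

~$ stack.push south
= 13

~$ maze.move south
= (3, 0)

~$ maze.sense south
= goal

~$ maze.move south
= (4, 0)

Answer: (4, 0)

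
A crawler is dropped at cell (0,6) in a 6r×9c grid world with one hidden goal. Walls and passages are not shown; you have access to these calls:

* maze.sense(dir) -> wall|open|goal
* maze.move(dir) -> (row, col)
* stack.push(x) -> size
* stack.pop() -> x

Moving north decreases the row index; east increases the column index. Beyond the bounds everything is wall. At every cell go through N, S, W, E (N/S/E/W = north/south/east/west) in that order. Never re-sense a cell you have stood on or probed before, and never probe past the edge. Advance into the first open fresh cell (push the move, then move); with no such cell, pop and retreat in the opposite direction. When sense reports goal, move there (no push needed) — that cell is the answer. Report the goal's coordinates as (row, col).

==> maze.sense(dir→south)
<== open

==> stack.push(x→south)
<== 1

==> maze.move(dir→south)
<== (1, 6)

==> maze.sense(dir→south)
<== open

==> stack.push(x→south)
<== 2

==> maze.move(dir→south)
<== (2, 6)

==> maze.sense(dir→south)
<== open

==> stack.push(x→south)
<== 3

==> maze.move(dir→south)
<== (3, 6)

==> maze.sense(dir→south)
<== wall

==> maze.sense(dir→west)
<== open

==> stack.push(x→west)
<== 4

==> maze.move(dir→west)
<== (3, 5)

==> maze.sense(dir→north)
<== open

==> stack.push(x→north)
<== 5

==> maze.move(dir→north)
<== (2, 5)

==> maze.sense(dir→north)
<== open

==> stack.push(x→north)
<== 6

==> maze.move(dir→north)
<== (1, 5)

==> maze.sense(dir→north)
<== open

==> stack.push(x→north)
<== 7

==> maze.move(dir→north)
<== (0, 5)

==> maze.sense(dir→west)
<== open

==> stack.push(x→west)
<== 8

==> maze.move(dir→west)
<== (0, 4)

==> maze.sense(dir→south)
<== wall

==> maze.sense(dir→west)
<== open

==> stack.push(x→west)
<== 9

==> maze.move(dir→west)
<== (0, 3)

==> maze.sense(dir→south)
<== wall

==> maze.sense(dir→west)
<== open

==> stack.push(x→west)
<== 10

==> maze.move(dir→west)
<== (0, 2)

==> maze.sense(dir→south)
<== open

==> stack.push(x→south)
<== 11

==> maze.move(dir→south)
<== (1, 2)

==> maze.sense(dir→south)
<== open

==> stack.push(x→south)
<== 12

==> maze.move(dir→south)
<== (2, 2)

==> maze.sense(dir→south)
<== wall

==> maze.sense(dir→west)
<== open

==> stack.push(x→west)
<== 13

==> maze.move(dir→west)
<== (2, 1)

==> maze.sense(dir→north)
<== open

==> stack.push(x→north)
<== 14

==> maze.move(dir→north)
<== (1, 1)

==> maze.sense(dir→north)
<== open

==> stack.push(x→north)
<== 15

==> maze.move(dir→north)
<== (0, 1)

==> maze.sense(dir→west)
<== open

==> stack.push(x→west)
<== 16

==> maze.move(dir→west)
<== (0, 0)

==> maze.sense(dir→south)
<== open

==> stack.push(x→south)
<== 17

==> maze.move(dir→south)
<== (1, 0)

==> maze.sense(dir→south)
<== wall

==> stack.pop()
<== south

==> maze.move(dir→north)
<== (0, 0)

==> stack.pop()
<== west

==> maze.move(dir→east)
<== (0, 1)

==> stack.pop()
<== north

==> maze.move(dir→south)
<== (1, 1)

==> stack.pop()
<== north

==> maze.move(dir→south)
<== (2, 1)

==> maze.sense(dir→south)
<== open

==> stack.push(x→south)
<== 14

==> maze.move(dir→south)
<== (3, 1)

==> maze.sense(dir→south)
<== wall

==> maze.sense(dir→west)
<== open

==> stack.push(x→west)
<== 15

==> maze.move(dir→west)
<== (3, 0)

==> maze.sense(dir→south)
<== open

==> stack.push(x→south)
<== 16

==> maze.move(dir→south)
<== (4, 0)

==> maze.sense(dir→south)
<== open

==> stack.push(x→south)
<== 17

==> maze.move(dir→south)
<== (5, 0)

==> maze.sense(dir→east)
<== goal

==> maze.move(dir→east)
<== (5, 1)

Answer: (5, 1)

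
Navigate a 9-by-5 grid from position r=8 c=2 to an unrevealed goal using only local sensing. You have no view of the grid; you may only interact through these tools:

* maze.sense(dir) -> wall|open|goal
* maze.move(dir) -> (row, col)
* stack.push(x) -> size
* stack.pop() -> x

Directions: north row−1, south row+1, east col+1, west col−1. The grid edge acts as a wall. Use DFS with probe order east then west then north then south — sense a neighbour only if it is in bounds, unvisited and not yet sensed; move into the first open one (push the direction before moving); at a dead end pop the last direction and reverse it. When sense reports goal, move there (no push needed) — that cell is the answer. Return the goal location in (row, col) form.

I try maze.sense passing dir: east, and observe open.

Using stack.push passing x: east, : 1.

I try maze.move passing dir: east, yielding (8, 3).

Then maze.sense passing dir: east, : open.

I use stack.push passing x: east, and observe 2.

Calling maze.move passing dir: east, : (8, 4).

Next I call maze.sense passing dir: north, and get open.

Calling stack.push passing x: north, : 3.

Calling maze.move passing dir: north, and observe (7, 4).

I call maze.sense passing dir: west, : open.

I run stack.push passing x: west, giving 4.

Then maze.move passing dir: west, which returns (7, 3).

I use maze.sense passing dir: west, and get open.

I run stack.push passing x: west, yielding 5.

I call maze.move passing dir: west, : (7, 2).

Calling maze.sense passing dir: west, — result: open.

Calling stack.push passing x: west, → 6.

I call maze.move passing dir: west, → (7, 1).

Using maze.sense passing dir: west, which returns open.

Invoking stack.push passing x: west, → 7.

Next I call maze.move passing dir: west, : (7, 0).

Invoking maze.sense passing dir: north, — result: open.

Calling stack.push passing x: north, → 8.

Next I call maze.move passing dir: north, and get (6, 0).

Calling maze.sense passing dir: east, and get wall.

I run maze.sense passing dir: north, — result: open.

I call stack.push passing x: north, → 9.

I use maze.move passing dir: north, : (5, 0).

Calling maze.sense passing dir: east, which returns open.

I use stack.push passing x: east, yielding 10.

Then maze.move passing dir: east, and get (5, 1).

I call maze.sense passing dir: east, — result: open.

Invoking stack.push passing x: east, and get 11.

Invoking maze.move passing dir: east, and get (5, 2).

I call maze.sense passing dir: east, which returns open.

Invoking stack.push passing x: east, → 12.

Calling maze.move passing dir: east, → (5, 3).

I try maze.sense passing dir: east, → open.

I use stack.push passing x: east, giving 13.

Then maze.move passing dir: east, — result: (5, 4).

Now I run maze.sense passing dir: north, giving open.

Then stack.push passing x: north, → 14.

Using maze.move passing dir: north, — result: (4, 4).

I try maze.sense passing dir: west, : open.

I run stack.push passing x: west, and see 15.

I use maze.move passing dir: west, — result: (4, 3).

I invoke maze.sense passing dir: west, → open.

Invoking stack.push passing x: west, and see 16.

Calling maze.move passing dir: west, — result: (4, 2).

I invoke maze.sense passing dir: west, and observe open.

Calling stack.push passing x: west, → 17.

I invoke maze.move passing dir: west, : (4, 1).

I call maze.sense passing dir: west, — result: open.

Calling stack.push passing x: west, and see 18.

I use maze.move passing dir: west, giving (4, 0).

I run maze.sense passing dir: north, → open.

Now I run stack.push passing x: north, yielding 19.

I invoke maze.move passing dir: north, and observe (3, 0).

Using maze.sense passing dir: east, and get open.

Calling stack.push passing x: east, : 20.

I run maze.move passing dir: east, → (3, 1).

I use maze.sense passing dir: east, and see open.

Now I run stack.push passing x: east, — result: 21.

I run maze.move passing dir: east, : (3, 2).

I run maze.sense passing dir: east, giving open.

Next I call stack.push passing x: east, and get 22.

Using maze.move passing dir: east, — result: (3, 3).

Calling maze.sense passing dir: east, → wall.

I call maze.sense passing dir: north, and get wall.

Now I run stack.pop(), → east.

I try maze.move passing dir: west, and get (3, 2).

Then maze.sense passing dir: north, which returns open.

Next I call stack.push passing x: north, : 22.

Invoking maze.move passing dir: north, and observe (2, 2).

I invoke maze.sense passing dir: west, and see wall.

I invoke maze.sense passing dir: north, and get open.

Using stack.push passing x: north, yielding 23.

Invoking maze.move passing dir: north, : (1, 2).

I call maze.sense passing dir: east, and observe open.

Calling stack.push passing x: east, : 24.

I call maze.move passing dir: east, → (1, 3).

I run maze.sense passing dir: east, and get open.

Next I call stack.push passing x: east, which returns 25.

I invoke maze.move passing dir: east, — result: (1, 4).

I call maze.sense passing dir: north, — result: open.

Now I run stack.push passing x: north, and get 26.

Calling maze.move passing dir: north, — result: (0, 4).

I invoke maze.sense passing dir: west, yielding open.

I try stack.push passing x: west, giving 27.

Invoking maze.move passing dir: west, → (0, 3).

Next I call maze.sense passing dir: west, — result: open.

Now I run stack.push passing x: west, which returns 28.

I call maze.move passing dir: west, and see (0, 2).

Next I call maze.sense passing dir: west, and observe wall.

I invoke stack.pop, which returns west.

Next I call maze.move passing dir: east, : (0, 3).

Using stack.pop, — result: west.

I use maze.move passing dir: east, : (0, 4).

Now I run stack.pop, and get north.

Using maze.move passing dir: south, and see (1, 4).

Then maze.sense passing dir: south, : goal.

Invoking maze.move passing dir: south, which returns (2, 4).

Answer: (2, 4)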